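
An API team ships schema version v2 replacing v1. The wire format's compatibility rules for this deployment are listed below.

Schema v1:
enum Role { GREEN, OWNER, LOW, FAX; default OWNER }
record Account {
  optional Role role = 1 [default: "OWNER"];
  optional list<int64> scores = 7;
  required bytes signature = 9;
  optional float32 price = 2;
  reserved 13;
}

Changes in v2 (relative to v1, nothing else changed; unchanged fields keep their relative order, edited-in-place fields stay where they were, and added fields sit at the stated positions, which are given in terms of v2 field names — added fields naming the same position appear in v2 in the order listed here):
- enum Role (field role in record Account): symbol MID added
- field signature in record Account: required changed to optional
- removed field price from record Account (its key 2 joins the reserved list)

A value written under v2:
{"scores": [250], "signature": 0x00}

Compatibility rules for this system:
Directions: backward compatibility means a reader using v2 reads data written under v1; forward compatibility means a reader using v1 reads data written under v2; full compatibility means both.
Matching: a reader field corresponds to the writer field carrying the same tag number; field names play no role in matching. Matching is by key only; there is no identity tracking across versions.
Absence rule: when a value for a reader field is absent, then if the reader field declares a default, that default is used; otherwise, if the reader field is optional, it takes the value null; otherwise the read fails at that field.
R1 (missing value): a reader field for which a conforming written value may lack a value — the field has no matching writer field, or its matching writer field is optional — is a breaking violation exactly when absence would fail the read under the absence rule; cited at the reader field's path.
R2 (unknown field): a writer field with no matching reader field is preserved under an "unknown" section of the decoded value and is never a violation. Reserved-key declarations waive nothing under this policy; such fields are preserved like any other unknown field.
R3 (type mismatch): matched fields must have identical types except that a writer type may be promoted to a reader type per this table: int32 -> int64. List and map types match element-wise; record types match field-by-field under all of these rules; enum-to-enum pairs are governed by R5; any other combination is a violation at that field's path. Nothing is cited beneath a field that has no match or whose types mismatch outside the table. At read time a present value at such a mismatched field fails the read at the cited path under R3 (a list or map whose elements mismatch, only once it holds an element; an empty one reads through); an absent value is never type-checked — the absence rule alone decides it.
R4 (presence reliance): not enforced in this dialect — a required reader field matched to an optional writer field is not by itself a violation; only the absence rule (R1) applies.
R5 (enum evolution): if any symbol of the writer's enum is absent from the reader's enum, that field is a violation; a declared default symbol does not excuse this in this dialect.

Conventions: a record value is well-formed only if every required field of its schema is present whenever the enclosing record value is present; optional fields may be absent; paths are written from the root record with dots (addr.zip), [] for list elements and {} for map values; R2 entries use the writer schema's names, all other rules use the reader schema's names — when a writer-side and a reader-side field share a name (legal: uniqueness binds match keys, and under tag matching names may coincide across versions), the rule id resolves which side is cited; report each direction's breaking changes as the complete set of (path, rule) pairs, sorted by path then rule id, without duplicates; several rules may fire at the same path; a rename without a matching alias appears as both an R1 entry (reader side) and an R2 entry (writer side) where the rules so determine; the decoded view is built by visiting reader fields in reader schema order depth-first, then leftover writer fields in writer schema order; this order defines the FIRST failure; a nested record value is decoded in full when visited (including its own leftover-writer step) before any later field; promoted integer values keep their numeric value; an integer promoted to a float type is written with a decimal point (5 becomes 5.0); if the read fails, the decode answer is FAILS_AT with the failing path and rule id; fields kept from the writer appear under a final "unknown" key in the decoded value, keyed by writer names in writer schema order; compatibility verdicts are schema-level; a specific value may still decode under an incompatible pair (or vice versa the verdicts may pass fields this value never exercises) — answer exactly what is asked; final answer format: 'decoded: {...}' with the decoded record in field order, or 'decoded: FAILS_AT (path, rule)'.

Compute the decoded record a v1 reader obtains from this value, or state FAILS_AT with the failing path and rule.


each type pair in Account: writer, then reader
decode (reader v1):
  role := "OWNER" (absent -> default)
  scores := [250]
  signature := 0x00
  price := null (absent, optional -> null)
  => decoded: {"role": "OWNER", "scores": [250], "signature": 0x00, "price": null}
the other Account changes do not affect what is asked:
  enum Role (field role in record Account): symbol MID added -> shifts the Account verdicts, not this decode
  field signature in record Account: required changed to optional -> shifts the Account verdicts, not this decode
  removed field price from record Account (its key 2 joins the reserved list) -> inert under this dialect — no rule fires on Account and the result does not move

decoded: {"role": "OWNER", "scores": [250], "signature": 0x00, "price": null}


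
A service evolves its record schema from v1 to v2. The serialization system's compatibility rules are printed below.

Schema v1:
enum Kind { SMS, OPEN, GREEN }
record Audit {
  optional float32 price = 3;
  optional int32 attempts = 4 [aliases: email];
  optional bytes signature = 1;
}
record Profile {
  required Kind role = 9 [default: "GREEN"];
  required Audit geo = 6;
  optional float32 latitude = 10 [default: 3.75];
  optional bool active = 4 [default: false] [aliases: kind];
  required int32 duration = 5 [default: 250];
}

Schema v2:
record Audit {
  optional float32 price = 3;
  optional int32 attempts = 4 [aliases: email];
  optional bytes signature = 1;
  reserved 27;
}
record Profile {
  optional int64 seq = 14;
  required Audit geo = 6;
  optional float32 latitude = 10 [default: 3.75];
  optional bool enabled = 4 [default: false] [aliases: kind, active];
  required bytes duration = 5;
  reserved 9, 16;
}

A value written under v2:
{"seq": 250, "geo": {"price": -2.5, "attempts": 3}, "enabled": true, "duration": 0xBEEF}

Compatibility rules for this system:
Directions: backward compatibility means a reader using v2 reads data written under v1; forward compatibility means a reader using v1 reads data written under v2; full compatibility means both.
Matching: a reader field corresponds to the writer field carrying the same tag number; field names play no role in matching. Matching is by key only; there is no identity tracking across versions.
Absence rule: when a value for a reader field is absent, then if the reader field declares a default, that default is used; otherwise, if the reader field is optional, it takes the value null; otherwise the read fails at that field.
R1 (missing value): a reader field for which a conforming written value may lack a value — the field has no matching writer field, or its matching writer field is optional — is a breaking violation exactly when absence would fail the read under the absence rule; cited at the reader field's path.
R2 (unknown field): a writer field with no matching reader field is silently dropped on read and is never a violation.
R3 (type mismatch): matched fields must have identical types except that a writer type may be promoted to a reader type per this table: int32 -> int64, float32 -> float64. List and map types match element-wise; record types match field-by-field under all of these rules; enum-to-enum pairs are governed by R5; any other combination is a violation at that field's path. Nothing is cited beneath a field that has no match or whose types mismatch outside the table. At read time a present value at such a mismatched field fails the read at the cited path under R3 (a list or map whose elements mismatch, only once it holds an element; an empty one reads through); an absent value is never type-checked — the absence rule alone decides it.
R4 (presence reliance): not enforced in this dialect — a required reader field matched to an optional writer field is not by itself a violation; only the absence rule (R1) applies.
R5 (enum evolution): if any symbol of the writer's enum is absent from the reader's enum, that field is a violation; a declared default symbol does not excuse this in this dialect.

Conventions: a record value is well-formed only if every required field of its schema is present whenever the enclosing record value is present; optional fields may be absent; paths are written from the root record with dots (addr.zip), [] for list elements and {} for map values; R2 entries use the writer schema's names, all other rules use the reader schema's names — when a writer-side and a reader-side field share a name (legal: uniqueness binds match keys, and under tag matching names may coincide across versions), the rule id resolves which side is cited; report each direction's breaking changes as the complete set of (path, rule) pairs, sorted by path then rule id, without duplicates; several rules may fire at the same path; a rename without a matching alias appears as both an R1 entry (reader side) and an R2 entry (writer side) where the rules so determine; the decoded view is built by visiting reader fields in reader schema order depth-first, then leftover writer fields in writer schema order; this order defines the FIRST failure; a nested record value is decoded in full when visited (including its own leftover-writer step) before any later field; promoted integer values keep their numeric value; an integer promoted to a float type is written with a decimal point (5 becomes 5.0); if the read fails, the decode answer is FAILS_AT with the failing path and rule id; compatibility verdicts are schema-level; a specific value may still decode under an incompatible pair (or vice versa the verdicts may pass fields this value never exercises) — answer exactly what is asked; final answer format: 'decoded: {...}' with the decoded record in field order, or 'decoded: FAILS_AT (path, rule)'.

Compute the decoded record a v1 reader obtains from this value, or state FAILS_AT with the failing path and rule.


arrows below run writer -> reader for Profile
decoding the Profile value with the v1 reader:
  role := "GREEN" (absent -> default)
  geo.price := -2.5
  geo.attempts := 3
  geo.signature := null (absent, optional -> null)
  latitude := 3.75 (absent -> default)
  active := true (from writer enabled)
  read fails at duration under R3
  => FAILS_AT (duration, R3)
the other Profile changes do not affect what is asked:
  added field seq to record Profile: optional int64, tag 14 (in v2 it sits immediately before geo) -> triggers nothing under the printed rules; the Profile answer is the same either way
  removed field role from record Profile (its key 9 joins the reserved list) -> triggers nothing under the printed rules; the Profile answer is the same either way
  renamed field active to enabled in record Profile (alias active declared on the renamed field) -> triggers nothing under the printed rules; the Profile answer is the same either way

decoded: FAILS_AT (duration, R3)


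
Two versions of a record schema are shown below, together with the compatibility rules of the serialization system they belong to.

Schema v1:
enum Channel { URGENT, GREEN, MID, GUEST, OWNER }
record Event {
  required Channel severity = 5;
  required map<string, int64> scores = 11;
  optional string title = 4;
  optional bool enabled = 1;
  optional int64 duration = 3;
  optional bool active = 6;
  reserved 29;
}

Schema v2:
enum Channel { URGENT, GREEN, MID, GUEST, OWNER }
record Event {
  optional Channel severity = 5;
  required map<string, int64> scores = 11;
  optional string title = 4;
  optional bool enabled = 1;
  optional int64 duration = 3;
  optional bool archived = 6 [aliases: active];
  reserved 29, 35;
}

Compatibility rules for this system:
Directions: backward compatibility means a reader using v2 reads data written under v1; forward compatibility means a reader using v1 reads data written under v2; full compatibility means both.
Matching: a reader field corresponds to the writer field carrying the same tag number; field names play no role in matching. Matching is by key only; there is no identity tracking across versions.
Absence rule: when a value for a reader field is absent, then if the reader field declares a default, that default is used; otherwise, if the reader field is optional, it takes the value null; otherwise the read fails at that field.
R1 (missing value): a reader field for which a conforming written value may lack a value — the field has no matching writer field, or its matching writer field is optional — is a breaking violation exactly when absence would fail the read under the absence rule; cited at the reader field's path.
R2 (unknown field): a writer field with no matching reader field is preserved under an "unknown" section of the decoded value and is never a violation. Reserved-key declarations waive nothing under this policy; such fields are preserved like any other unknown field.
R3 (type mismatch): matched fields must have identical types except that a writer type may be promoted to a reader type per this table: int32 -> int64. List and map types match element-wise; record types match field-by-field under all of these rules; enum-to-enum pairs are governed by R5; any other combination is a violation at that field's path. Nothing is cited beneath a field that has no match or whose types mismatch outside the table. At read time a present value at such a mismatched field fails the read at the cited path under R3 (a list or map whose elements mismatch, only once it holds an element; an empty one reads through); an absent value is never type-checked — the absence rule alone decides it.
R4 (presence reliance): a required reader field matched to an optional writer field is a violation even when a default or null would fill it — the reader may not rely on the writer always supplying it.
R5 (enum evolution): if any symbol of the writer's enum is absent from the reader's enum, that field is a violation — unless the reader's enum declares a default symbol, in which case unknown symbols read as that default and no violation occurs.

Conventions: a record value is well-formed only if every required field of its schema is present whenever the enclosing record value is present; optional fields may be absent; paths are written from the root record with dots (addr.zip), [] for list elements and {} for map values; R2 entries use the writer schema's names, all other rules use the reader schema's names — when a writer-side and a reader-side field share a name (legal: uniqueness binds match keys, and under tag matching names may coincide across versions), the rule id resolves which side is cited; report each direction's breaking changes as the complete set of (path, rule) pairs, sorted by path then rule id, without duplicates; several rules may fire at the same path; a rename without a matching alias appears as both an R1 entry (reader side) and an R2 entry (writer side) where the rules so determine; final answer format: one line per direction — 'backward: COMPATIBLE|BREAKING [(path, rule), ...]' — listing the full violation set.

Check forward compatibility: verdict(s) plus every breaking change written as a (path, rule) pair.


forward: BREAKING [(severity, R1), (severity, R4)]

the writer's type comes first in each Event pair
forward analysis of Event with v1 as reader and v2 as writer:
  severity: Channel -> Channel, writer optional; from severity
  scores: map<string, int64> -> map<string, int64>, writer required; from scores
  title: string -> string, writer optional; from title
  enabled: bool -> bool, writer optional; from enabled
  duration: int64 -> int64, writer optional; from duration
  active: bool -> bool, writer optional; from archived
  rule R1 violated at severity
  rule R4 violated at severity
  => 2 violation(s): forward is BREAKING for Event
remaining Event differences; none change what is asked:
  renamed field active to archived in record Event (alias active declared on the renamed field) -> no rule fires on it in Event's dialect; the asked verdict holds


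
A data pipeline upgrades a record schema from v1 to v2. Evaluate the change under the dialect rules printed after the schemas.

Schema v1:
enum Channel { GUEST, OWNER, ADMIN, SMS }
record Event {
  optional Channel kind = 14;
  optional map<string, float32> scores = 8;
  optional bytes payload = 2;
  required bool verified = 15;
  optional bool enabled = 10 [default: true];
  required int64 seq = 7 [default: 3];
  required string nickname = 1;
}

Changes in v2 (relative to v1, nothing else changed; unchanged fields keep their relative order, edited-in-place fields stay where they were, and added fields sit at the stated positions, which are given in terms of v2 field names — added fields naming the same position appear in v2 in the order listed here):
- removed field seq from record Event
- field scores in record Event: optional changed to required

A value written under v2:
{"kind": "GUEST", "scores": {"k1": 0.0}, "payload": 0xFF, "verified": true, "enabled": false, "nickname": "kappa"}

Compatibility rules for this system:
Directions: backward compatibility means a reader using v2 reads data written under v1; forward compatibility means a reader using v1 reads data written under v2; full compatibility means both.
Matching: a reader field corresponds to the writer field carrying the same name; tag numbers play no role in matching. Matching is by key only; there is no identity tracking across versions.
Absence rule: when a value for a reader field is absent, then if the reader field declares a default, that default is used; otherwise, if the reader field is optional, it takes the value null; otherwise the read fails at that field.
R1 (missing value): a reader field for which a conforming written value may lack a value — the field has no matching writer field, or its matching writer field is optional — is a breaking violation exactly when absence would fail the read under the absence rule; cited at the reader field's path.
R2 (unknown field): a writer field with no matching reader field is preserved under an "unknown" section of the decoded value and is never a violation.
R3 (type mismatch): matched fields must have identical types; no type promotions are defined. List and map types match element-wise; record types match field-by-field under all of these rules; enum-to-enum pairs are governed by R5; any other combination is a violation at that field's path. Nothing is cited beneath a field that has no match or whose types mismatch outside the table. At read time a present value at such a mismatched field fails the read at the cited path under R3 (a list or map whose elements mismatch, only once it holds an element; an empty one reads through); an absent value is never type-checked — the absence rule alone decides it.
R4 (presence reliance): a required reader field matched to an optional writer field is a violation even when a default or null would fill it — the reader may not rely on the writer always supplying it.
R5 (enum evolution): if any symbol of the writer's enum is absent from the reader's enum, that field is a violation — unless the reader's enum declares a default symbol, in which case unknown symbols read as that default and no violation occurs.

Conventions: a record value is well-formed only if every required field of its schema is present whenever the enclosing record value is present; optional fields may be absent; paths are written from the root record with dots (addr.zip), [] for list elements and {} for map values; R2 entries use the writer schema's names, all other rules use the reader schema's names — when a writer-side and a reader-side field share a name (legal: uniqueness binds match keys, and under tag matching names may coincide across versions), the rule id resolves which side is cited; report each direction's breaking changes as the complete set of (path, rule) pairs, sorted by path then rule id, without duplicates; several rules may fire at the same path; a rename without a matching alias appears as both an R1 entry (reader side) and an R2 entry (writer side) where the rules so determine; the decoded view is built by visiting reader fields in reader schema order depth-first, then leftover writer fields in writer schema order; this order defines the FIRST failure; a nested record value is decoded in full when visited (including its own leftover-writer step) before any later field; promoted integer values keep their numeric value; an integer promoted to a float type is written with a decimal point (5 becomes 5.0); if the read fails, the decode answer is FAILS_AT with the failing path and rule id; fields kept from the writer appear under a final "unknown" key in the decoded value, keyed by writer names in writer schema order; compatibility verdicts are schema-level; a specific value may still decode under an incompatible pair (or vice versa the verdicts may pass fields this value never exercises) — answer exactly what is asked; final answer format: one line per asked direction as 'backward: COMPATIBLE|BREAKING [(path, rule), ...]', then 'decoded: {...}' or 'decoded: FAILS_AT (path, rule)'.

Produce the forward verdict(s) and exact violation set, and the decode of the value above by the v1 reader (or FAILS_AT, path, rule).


forward: COMPATIBLE []; decoded: {"kind": "GUEST", "scores": {"k1": 0.0}, "payload": 0xFF, "verified": true, "enabled": false, "seq": 3, "nickname": "kappa"}

arrows below run writer -> reader for Event
forward pass over Event, reader schema v1, writer schema v2:
  Channel -> Channel, writer optional: kind aligns to kind
  map<string, float32> -> map<string, float32>, writer required: scores aligns to scores
  bytes -> bytes, writer optional: payload aligns to payload
  bool -> bool, writer required: verified aligns to verified
  bool -> bool, writer optional: enabled aligns to enabled
  seq has no writer counterpart
  string -> string, writer required: nickname aligns to nickname
  => forward: COMPATIBLE
decode (reader v1):
  kind := "GUEST"
  scores := {"k1": 0.0}
  payload := 0xFF
  verified := true
  enabled := false
  seq := 3 (absent -> default)
  nickname := "kappa"
  => decoded: {"kind": "GUEST", "scores": {"k1": 0.0}, "payload": 0xFF, "verified": true, "enabled": false, "seq": 3, "nickname": "kappa"}
ruling out the remaining Event differences:
  removed field seq from record Event -> inert for the asked Event verdict: nothing fires
  field scores in record Event: optional changed to required -> its effect on Event is confined to the backward direction, not asked


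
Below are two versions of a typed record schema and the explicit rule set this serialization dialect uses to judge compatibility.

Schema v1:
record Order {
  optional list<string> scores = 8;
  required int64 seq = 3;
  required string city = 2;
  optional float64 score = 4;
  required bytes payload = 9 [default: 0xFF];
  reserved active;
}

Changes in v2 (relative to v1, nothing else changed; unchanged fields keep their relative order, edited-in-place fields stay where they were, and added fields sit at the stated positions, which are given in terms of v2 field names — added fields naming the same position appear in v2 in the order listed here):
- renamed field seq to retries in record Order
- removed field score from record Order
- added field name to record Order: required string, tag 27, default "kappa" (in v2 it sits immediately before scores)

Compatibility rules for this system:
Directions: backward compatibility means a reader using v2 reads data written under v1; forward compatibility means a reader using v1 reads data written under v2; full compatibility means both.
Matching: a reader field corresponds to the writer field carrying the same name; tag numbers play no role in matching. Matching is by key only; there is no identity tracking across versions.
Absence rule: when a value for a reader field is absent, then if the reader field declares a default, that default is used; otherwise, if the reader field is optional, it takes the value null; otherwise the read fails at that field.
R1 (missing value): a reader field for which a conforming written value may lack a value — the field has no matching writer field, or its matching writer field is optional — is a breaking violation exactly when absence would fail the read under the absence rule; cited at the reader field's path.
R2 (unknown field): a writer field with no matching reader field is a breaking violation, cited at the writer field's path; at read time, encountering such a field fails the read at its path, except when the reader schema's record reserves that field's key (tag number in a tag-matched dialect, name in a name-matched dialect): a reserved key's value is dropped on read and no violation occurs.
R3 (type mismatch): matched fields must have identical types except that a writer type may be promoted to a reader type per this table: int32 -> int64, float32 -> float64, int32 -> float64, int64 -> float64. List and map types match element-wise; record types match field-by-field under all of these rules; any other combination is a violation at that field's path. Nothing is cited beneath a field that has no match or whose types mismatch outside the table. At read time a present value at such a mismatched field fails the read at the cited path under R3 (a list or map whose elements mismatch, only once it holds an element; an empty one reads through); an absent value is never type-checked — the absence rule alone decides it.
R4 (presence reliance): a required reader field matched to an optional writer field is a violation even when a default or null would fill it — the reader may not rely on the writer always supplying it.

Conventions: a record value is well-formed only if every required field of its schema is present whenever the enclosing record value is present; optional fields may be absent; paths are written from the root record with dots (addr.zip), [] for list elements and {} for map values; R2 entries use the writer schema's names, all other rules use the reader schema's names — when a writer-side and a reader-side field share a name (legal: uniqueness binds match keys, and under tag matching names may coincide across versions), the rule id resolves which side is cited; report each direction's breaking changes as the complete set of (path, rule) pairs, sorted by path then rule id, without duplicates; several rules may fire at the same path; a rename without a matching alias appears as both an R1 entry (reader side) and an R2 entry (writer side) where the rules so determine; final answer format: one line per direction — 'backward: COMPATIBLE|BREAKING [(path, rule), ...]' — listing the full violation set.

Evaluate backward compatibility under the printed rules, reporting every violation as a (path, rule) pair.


backward: BREAKING [(retries, R1), (score, R2), (seq, R2)]

in Order below, arrows point writer -> reader
backward pass over Order, reader schema v2, writer schema v1:
  name has no writer counterpart
  scores <- scores (list<string> -> list<string>, writer optional)
  retries has no writer counterpart
  city <- city (string -> string, writer required)
  payload <- payload (bytes -> bytes, writer required)
  writer seq: unknown to reader
  writer score: unknown to reader
  rule R1 violated at retries
  rule R2 violated at score
  rule R2 violated at seq
  backward on Order therefore BREAKING (3)
remaining Order differences; none change what is asked:
  added field name to record Order: required string, tag 27, default "kappa" (in v2 it sits immediately before scores) -> matters only for Order's forward compatibility — outside the asked direction


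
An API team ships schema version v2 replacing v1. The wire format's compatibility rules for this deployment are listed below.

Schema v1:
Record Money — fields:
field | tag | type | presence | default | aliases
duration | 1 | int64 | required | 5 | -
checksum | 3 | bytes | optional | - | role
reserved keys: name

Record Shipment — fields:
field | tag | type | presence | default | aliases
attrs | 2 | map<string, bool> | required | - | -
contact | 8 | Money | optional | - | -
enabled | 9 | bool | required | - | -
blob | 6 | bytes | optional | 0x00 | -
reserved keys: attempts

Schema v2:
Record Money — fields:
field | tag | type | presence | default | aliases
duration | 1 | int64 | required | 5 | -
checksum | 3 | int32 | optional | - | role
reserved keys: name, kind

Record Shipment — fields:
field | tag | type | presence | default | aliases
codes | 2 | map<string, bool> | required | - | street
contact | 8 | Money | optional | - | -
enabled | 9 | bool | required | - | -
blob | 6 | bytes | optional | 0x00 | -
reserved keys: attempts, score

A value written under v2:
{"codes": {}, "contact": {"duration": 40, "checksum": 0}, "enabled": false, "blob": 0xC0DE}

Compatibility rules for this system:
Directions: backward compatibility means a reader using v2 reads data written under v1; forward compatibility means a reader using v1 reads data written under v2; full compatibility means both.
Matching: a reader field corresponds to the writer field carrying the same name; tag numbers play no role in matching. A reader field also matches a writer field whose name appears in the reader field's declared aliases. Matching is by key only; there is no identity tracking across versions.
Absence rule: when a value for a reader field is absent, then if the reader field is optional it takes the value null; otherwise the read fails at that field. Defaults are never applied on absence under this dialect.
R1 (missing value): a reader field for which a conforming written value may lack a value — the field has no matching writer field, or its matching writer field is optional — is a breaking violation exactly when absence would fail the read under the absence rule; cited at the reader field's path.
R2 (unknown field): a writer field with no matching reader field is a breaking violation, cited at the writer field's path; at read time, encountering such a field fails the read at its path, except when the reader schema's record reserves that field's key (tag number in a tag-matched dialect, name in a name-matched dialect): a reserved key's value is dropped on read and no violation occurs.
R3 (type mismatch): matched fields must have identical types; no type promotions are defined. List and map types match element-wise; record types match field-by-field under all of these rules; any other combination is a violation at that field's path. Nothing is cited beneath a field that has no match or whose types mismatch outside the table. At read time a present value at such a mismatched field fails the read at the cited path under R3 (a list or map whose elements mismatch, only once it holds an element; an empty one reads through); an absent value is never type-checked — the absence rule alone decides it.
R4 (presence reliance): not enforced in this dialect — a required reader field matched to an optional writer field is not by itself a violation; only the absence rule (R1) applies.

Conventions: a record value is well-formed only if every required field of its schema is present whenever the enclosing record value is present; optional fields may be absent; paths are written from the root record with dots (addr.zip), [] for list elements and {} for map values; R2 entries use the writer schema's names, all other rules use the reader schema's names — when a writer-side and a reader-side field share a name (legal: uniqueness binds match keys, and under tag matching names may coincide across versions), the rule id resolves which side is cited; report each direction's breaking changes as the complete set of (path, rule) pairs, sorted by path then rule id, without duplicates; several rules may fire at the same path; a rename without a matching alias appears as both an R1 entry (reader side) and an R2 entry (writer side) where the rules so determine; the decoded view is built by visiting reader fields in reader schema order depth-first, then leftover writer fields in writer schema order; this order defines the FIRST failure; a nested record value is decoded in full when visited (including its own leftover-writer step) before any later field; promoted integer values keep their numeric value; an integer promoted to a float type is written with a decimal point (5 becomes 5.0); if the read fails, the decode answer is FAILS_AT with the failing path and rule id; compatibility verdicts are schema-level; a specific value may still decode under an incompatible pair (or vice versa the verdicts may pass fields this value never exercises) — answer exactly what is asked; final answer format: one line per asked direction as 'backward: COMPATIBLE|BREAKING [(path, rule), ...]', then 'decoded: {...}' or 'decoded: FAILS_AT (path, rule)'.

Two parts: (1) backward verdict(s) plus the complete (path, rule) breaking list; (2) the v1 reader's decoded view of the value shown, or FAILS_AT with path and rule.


backward: BREAKING [(attrs, R2), (codes, R1), (contact.checksum, R3)]; decoded: FAILS_AT (attrs, R1)

the writer's type comes first in each Shipment pair
backward on Shipment — v2 reading data written by v1:
  codes: no writer match
  contact: paired with writer contact (Money -> Money; writer optional)
  enabled: paired with writer enabled (bool -> bool; writer required)
  blob: paired with writer blob (bytes -> bytes; writer optional)
  leftover writer field: attrs
  contact.duration: paired with writer contact.duration (int64 -> int64; writer required)
  contact.checksum: paired with writer contact.checksum (bytes -> int32; writer optional)
  violation R2 at attrs
  violation R1 at codes
  violation R3 at contact.checksum
  => backward: BREAKING (3)
decode walk for Shipment under reader schema v1:
  read fails at attrs under R1 (no fill)
  => FAILS_AT (attrs, R1)


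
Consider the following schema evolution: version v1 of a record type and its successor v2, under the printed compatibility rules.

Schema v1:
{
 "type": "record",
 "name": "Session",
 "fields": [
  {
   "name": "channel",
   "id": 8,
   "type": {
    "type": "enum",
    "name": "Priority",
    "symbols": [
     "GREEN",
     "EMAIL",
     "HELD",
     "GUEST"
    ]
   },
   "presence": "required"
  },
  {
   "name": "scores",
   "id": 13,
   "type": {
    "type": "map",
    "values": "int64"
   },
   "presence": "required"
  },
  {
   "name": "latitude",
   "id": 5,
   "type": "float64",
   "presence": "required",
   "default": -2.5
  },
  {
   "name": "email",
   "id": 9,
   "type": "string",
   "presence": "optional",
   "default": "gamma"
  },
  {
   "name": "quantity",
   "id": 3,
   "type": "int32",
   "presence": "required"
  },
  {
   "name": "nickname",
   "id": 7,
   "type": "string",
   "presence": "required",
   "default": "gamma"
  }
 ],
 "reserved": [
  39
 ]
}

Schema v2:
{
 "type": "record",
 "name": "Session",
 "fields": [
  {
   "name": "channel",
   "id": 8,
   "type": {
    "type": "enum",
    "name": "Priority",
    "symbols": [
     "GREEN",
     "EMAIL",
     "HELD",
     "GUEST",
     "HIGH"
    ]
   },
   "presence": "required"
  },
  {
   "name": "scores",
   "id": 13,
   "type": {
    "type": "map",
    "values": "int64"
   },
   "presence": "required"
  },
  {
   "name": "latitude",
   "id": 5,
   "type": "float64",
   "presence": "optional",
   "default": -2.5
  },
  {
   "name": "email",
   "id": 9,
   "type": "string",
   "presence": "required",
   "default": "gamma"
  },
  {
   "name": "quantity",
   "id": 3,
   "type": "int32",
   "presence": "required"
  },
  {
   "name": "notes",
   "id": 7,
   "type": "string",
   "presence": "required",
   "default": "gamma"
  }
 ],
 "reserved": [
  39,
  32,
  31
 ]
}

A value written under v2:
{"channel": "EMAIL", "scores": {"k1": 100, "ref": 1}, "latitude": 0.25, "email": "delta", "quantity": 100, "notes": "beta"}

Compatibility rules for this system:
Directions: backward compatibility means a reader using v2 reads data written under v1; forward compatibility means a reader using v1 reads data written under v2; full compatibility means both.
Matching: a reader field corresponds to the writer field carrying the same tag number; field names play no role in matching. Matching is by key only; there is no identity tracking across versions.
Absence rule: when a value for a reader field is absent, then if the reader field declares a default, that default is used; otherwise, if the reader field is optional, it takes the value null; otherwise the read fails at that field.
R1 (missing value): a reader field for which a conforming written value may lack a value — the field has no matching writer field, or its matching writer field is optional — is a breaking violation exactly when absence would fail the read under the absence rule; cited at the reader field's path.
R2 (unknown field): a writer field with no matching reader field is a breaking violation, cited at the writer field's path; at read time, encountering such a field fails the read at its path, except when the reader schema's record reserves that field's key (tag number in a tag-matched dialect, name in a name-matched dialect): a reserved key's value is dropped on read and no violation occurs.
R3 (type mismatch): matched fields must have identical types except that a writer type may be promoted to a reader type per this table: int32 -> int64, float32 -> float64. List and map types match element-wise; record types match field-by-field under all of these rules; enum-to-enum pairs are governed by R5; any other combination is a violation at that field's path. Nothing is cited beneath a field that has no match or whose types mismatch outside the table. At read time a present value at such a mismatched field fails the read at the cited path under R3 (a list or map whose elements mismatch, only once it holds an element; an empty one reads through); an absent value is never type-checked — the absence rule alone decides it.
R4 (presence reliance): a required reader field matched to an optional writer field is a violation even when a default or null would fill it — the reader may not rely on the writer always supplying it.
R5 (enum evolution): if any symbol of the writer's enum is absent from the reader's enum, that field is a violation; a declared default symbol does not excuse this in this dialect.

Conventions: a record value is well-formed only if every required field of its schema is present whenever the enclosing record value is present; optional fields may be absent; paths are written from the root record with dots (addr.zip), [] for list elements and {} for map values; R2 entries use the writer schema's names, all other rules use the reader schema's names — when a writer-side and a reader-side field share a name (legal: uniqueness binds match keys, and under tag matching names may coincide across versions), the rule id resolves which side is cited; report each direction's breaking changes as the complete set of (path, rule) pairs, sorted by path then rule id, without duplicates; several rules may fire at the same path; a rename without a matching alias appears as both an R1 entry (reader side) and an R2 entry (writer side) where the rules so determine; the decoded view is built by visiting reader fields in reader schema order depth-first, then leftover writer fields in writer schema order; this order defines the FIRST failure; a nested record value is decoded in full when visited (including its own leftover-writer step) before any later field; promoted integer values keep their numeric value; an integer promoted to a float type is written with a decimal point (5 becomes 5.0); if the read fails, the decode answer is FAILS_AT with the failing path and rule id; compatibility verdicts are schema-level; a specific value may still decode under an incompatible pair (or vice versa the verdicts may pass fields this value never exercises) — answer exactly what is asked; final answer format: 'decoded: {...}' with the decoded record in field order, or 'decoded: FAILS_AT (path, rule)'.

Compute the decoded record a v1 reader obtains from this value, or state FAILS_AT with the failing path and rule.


in Session below, arrows point writer -> reader
migrating the Session value to v1:
  channel := "EMAIL"
  scores := {"k1": 100, "ref": 1}
  latitude := 0.25
  email := "delta"
  quantity := 100
  nickname := "beta" (from writer notes)
  => decoded: {"channel": "EMAIL", "scores": {"k1": 100, "ref": 1}, "latitude": 0.25, "email": "delta", "quantity": 100, "nickname": "beta"}
ruling out the remaining Session differences:
  renamed field nickname to notes in record Session -> no rule fires on it and the decoded Session view is identical with or without it
  field email in record Session: optional changed to required -> matters for Session compatibility verdicts, not for this value's decode
  enum Priority (field channel in record Session): symbol HIGH added -> matters for Session compatibility verdicts, not for this value's decode
  field latitude in record Session: required changed to optional -> matters for Session compatibility verdicts, not for this value's decode

decoded: {"channel": "EMAIL", "scores": {"k1": 100, "ref": 1}, "latitude": 0.25, "email": "delta", "quantity": 100, "nickname": "beta"}
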